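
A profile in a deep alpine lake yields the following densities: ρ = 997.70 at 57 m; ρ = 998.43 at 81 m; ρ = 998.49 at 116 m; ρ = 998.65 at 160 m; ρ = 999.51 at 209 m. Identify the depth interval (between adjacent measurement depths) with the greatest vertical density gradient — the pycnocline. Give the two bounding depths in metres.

57–81 m

Compute the density gradient over each adjacent pair:
  57–81 m: Δρ/Δz = 0.73/24 = 0.030 kg m⁻⁴
  81–116 m: Δρ/Δz = 0.06/35 = 1.7 × 10⁻³ kg m⁻⁴
  116–160 m: Δρ/Δz = 0.16/44 = 3.6 × 10⁻³ kg m⁻⁴
  160–209 m: Δρ/Δz = 0.86/49 = 0.018 kg m⁻⁴
The largest gradient is in the 57–81 m interval — the pycnocline.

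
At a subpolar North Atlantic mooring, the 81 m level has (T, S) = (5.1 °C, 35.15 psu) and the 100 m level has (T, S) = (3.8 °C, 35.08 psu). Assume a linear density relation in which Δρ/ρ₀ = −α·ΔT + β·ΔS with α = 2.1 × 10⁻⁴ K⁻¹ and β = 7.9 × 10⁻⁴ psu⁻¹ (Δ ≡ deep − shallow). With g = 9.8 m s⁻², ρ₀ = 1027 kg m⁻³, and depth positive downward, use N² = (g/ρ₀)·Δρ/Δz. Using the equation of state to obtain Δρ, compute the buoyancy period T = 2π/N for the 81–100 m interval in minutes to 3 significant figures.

ΔT = -1.3 K, ΔS = -0.07 psu (deep − shallow).
Δρ/ρ₀ = −αΔT + βΔS = 2.73 × 10⁻⁴ − 5.53 × 10⁻⁵ = 2.177 × 10⁻⁴, so Δρ ≈ 0.2236 kg m⁻³.
N² = (g/ρ₀)·Δρ/Δz = g·(Δρ/ρ₀)/Δz = 9.8 × 2.177 × 10⁻⁴ / 19 = 1.1229 × 10⁻⁴ s⁻².
N = √(1.1229 × 10⁻⁴) = 0.010597 rad s⁻¹ → T = 2π/N = 592.92 s = 9.8820 min ≈ 9.88 min.

9.88 min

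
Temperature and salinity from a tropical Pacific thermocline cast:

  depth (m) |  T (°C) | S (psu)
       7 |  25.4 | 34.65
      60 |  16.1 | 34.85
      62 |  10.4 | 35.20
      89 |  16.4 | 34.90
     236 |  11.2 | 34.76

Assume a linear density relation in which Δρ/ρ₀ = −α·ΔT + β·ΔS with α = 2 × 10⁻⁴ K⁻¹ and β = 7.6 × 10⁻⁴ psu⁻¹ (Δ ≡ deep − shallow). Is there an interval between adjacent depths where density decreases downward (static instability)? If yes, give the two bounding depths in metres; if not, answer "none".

Evaluate Δρ/ρ₀ = −αΔT + βΔS across each adjacent pair:
  7–60 m: −αΔT+βΔS = −(2 × 10⁻⁴)(-9.3)+(7.6 × 10⁻⁴)(+0.20) = 2.0 × 10⁻³ → stable
  60–62 m: −αΔT+βΔS = −(2 × 10⁻⁴)(-5.7)+(7.6 × 10⁻⁴)(+0.35) = 1.4 × 10⁻³ → stable
  62–89 m: −αΔT+βΔS = −(2 × 10⁻⁴)(+6.0)+(7.6 × 10⁻⁴)(-0.30) = -1.4 × 10⁻³ → UNSTABLE
  89–236 m: −αΔT+βΔS = −(2 × 10⁻⁴)(-5.2)+(7.6 × 10⁻⁴)(-0.14) = 9.3 × 10⁻⁴ → stable
The 62–89 m interval has Δρ < 0: lighter water underlies denser water.

62–89 m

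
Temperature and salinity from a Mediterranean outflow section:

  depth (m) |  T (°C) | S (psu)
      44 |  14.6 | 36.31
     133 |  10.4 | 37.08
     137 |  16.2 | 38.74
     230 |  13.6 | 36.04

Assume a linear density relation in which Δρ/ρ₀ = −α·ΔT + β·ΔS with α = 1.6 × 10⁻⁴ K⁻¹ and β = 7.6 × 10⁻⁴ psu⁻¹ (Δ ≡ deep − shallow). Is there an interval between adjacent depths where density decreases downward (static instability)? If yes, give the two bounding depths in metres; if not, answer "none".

Evaluate Δρ/ρ₀ = −αΔT + βΔS across each adjacent pair:
  44–133 m: −αΔT+βΔS = −(1.6 × 10⁻⁴)(-4.2)+(7.6 × 10⁻⁴)(+0.77) = 1.3 × 10⁻³ → stable
  133–137 m: −αΔT+βΔS = −(1.6 × 10⁻⁴)(+5.8)+(7.6 × 10⁻⁴)(+1.66) = 3.3 × 10⁻⁴ → stable
  137–230 m: −αΔT+βΔS = −(1.6 × 10⁻⁴)(-2.6)+(7.6 × 10⁻⁴)(-2.70) = -1.6 × 10⁻³ → UNSTABLE
The 137–230 m interval has Δρ < 0: lighter water underlies denser water.

137–230 m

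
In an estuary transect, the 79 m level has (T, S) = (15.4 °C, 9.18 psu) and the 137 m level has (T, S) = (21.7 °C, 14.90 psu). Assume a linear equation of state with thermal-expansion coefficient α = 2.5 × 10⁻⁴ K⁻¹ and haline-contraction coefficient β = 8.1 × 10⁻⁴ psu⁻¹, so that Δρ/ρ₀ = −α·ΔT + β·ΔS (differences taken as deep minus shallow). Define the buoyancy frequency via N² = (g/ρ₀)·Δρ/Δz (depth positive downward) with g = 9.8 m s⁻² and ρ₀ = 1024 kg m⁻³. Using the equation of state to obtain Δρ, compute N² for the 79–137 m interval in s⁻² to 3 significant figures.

ΔT = +6.3 K, ΔS = +5.72 psu (deep − shallow).
Δρ/ρ₀ = −αΔT + βΔS = -1.575 × 10⁻³ + 4.6332 × 10⁻³ = 3.0582 × 10⁻³, so Δρ ≈ 3.132 kg m⁻³.
N² = (g/ρ₀)·Δρ/Δz = g·(Δρ/ρ₀)/Δz = 9.8 × 3.0582 × 10⁻³ / 58 = 5.1673 × 10⁻⁴ s⁻² ≈ 5.17 × 10⁻⁴ s⁻².

5.17 × 10⁻⁴ s⁻²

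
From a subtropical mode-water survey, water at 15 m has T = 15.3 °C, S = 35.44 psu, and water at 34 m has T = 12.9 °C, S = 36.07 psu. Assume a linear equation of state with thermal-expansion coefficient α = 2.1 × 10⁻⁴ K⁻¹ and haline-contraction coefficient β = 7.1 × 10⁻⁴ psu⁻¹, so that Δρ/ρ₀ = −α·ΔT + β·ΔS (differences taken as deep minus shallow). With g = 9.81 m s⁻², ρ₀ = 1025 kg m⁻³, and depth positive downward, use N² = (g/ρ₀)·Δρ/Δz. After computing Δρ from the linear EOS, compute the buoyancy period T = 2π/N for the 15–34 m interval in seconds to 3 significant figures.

ΔT = -2.4 K, ΔS = +0.63 psu (deep − shallow).
Δρ/ρ₀ = −αΔT + βΔS = 5.04 × 10⁻⁴ + 4.473 × 10⁻⁴ = 9.513 × 10⁻⁴, so Δρ ≈ 0.9751 kg m⁻³.
N² = (g/ρ₀)·Δρ/Δz = g·(Δρ/ρ₀)/Δz = 9.81 × 9.513 × 10⁻⁴ / 19 = 4.9117 × 10⁻⁴ s⁻².
N = √(4.9117 × 10⁻⁴) = 0.022162 rad s⁻¹ → T = 2π/N = 283.51 s ≈ 284 s.

284 s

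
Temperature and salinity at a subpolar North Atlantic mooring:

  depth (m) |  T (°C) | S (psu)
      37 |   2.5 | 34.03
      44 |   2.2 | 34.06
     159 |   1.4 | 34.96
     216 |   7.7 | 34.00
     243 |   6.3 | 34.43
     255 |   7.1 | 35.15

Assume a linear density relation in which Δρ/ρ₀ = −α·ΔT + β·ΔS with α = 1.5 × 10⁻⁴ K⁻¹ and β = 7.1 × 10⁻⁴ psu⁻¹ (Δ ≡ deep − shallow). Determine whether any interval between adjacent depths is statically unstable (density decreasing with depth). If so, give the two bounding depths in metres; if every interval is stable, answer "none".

Evaluate Δρ/ρ₀ = −αΔT + βΔS across each adjacent pair:
  37–44 m: −αΔT+βΔS = −(1.5 × 10⁻⁴)(-0.3)+(7.1 × 10⁻⁴)(+0.03) = 6.6 × 10⁻⁵ → stable
  44–159 m: −αΔT+βΔS = −(1.5 × 10⁻⁴)(-0.8)+(7.1 × 10⁻⁴)(+0.90) = 7.6 × 10⁻⁴ → stable
  159–216 m: −αΔT+βΔS = −(1.5 × 10⁻⁴)(+6.3)+(7.1 × 10⁻⁴)(-0.96) = -1.6 × 10⁻³ → UNSTABLE
  216–243 m: −αΔT+βΔS = −(1.5 × 10⁻⁴)(-1.4)+(7.1 × 10⁻⁴)(+0.43) = 5.2 × 10⁻⁴ → stable
  243–255 m: −αΔT+βΔS = −(1.5 × 10⁻⁴)(+0.8)+(7.1 × 10⁻⁴)(+0.72) = 3.9 × 10⁻⁴ → stable
The 159–216 m interval has Δρ < 0: lighter water underlies denser water.

159–216 m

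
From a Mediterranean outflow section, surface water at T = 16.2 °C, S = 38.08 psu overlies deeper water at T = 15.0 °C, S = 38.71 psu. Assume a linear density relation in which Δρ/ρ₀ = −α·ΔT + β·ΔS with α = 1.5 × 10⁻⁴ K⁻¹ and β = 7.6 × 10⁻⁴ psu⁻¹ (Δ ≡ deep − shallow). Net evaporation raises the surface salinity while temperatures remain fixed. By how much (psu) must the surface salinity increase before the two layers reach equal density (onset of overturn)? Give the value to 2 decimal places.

0.87 psu

Neutral buoyancy requires −α(T_deep − T_surf) + β(S_deep − S_surf′) = 0.
S_surf′ = S_deep − (α/β)·ΔT = 38.71 − (1.5 × 10⁻⁴/7.6 × 10⁻⁴)·(-1.2) = 38.9468 psu.
Increase required: 38.9468 − 38.08 = 0.8668 psu.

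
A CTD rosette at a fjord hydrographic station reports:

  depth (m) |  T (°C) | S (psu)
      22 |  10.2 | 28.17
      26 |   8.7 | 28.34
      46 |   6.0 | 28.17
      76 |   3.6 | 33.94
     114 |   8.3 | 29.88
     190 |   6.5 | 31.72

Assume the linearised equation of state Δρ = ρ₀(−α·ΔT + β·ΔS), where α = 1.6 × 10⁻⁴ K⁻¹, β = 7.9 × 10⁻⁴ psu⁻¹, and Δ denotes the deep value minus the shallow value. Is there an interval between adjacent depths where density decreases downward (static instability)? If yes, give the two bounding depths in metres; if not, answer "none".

Evaluate Δρ/ρ₀ = −αΔT + βΔS across each adjacent pair:
  22–26 m: −αΔT+βΔS = −(1.6 × 10⁻⁴)(-1.5)+(7.9 × 10⁻⁴)(+0.17) = 3.7 × 10⁻⁴ → stable
  26–46 m: −αΔT+βΔS = −(1.6 × 10⁻⁴)(-2.7)+(7.9 × 10⁻⁴)(-0.17) = 3.0 × 10⁻⁴ → stable
  46–76 m: −αΔT+βΔS = −(1.6 × 10⁻⁴)(-2.4)+(7.9 × 10⁻⁴)(+5.77) = 4.9 × 10⁻³ → stable
  76–114 m: −αΔT+βΔS = −(1.6 × 10⁻⁴)(+4.7)+(7.9 × 10⁻⁴)(-4.06) = -4.0 × 10⁻³ → UNSTABLE
  114–190 m: −αΔT+βΔS = −(1.6 × 10⁻⁴)(-1.8)+(7.9 × 10⁻⁴)(+1.84) = 1.7 × 10⁻³ → stable
The 76–114 m interval has Δρ < 0: lighter water underlies denser water.

76–114 m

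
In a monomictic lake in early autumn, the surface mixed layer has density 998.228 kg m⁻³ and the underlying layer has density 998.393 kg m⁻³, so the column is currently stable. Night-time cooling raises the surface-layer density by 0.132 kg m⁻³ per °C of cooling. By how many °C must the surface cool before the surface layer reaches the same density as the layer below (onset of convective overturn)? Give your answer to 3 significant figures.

Density deficit of the surface layer: 998.393 − 998.228 = 0.165 kg m⁻³.
Required change = 0.165 / 0.132 = 1.25 °C.

1.25 °C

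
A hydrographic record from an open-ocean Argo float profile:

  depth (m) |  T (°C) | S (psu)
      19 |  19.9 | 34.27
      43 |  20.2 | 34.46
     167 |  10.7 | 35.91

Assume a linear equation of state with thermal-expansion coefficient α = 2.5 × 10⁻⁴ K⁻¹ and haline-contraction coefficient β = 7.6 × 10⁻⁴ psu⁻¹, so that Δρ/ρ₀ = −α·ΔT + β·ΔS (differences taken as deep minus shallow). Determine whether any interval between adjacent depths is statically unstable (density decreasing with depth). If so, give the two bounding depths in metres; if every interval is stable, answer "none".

none

Evaluate Δρ/ρ₀ = −αΔT + βΔS across each adjacent pair:
  19–43 m: −αΔT+βΔS = −(2.5 × 10⁻⁴)(+0.3)+(7.6 × 10⁻⁴)(+0.19) = 6.9 × 10⁻⁵ → stable
  43–167 m: −αΔT+βΔS = −(2.5 × 10⁻⁴)(-9.5)+(7.6 × 10⁻⁴)(+1.45) = 3.5 × 10⁻³ → stable
Every interval has Δρ > 0: the column is stably stratified throughout.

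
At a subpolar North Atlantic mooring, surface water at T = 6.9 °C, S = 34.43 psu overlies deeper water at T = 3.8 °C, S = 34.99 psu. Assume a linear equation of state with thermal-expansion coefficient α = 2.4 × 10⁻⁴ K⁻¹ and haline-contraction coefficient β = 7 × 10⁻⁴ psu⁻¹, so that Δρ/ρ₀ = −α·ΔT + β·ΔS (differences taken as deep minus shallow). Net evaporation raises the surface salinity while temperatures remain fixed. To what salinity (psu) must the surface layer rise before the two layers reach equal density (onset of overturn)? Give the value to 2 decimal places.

36.05 psu

Neutral buoyancy requires −α(T_deep − T_surf) + β(S_deep − S_surf′) = 0.
S_surf′ = S_deep − (α/β)·ΔT = 34.99 − (2.4 × 10⁻⁴/7 × 10⁻⁴)·(-3.1) = 36.0529 psu.
Increase required: 36.0529 − 34.43 = 1.6229 psu.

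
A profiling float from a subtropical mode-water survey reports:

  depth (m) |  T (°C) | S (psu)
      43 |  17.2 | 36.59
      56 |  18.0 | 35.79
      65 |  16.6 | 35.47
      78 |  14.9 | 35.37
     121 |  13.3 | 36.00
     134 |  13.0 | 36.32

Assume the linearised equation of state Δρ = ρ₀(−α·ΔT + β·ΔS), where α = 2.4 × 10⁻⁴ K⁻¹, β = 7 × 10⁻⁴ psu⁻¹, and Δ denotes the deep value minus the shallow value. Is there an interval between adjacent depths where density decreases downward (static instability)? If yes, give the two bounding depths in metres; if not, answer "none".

43–56 m

Evaluate Δρ/ρ₀ = −αΔT + βΔS across each adjacent pair:
  43–56 m: −αΔT+βΔS = −(2.4 × 10⁻⁴)(+0.8)+(7 × 10⁻⁴)(-0.80) = -7.5 × 10⁻⁴ → UNSTABLE
  56–65 m: −αΔT+βΔS = −(2.4 × 10⁻⁴)(-1.4)+(7 × 10⁻⁴)(-0.32) = 1.1 × 10⁻⁴ → stable
  65–78 m: −αΔT+βΔS = −(2.4 × 10⁻⁴)(-1.7)+(7 × 10⁻⁴)(-0.10) = 3.4 × 10⁻⁴ → stable
  78–121 m: −αΔT+βΔS = −(2.4 × 10⁻⁴)(-1.6)+(7 × 10⁻⁴)(+0.63) = 8.2 × 10⁻⁴ → stable
  121–134 m: −αΔT+βΔS = −(2.4 × 10⁻⁴)(-0.3)+(7 × 10⁻⁴)(+0.32) = 3.0 × 10⁻⁴ → stable
The 43–56 m interval has Δρ < 0: lighter water underlies denser water.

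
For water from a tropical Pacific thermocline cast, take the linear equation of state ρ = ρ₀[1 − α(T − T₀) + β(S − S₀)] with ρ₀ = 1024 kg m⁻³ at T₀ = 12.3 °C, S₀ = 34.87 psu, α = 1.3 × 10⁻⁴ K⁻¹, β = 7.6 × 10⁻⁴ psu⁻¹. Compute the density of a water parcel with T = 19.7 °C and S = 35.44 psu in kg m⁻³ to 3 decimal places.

1023.459 kg m⁻³

T − T₀ = +7.4 K, S − S₀ = +0.57 psu.
Bracket = 1 − α·(+7.4) + β·(+0.57) = 1 + (-5.288 × 10⁻⁴) = 0.9994712.
ρ = 1024 × 0.9994712 = 1023.459 kg m⁻³.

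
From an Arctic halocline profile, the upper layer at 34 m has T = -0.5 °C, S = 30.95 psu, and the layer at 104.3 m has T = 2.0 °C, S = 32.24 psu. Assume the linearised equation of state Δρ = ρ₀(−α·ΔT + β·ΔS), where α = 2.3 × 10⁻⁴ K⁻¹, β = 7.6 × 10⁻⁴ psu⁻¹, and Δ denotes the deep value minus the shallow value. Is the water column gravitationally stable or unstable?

stable

ΔT = 2.0 − -0.5 = +2.5 K and ΔS = 32.24 − 30.95 = +1.29 psu (deep − shallow).
−αΔT = -5.75 × 10⁻⁴; βΔS = 9.804 × 10⁻⁴; sum Δρ/ρ₀ = 4.054 × 10⁻⁴.
Δρ/ρ₀ > 0, so Δρ > 0: deeper water is denser → statically stable.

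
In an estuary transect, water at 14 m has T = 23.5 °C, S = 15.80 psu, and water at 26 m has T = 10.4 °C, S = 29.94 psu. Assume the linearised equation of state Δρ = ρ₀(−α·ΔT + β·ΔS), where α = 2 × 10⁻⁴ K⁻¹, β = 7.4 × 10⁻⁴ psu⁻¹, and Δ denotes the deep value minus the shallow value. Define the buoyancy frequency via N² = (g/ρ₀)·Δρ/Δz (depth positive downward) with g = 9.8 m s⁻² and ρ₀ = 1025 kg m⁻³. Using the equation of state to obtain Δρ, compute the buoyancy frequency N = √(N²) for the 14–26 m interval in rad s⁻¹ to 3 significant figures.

ΔT = -13.1 K, ΔS = +14.14 psu (deep − shallow).
Δρ/ρ₀ = −αΔT + βΔS = 2.62 × 10⁻³ + 0.0104636 = 0.0130836, so Δρ ≈ 13.41 kg m⁻³.
N² = (g/ρ₀)·Δρ/Δz = g·(Δρ/ρ₀)/Δz = 9.8 × 0.0130836 / 12 = 0.010685 s⁻².
N = √(0.010685) = 0.10337 rad s⁻¹ ≈ 0.103 rad s⁻¹.

0.103 rad s⁻¹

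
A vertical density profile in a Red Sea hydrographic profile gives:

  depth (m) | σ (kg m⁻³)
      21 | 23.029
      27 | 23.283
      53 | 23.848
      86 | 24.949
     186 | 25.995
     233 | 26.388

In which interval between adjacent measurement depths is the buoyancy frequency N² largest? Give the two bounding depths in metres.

21–27 m

Compute the density gradient over each adjacent pair:
  21–27 m: Δρ/Δz = 0.254/6 = 0.042 kg m⁻⁴
  27–53 m: Δρ/Δz = 0.565/26 = 0.022 kg m⁻⁴
  53–86 m: Δρ/Δz = 1.101/33 = 0.033 kg m⁻⁴
  86–186 m: Δρ/Δz = 1.046/100 = 0.010 kg m⁻⁴
  186–233 m: Δρ/Δz = 0.393/47 = 8.4 × 10⁻³ kg m⁻⁴
The largest gradient is in the 21–27 m interval — the pycnocline.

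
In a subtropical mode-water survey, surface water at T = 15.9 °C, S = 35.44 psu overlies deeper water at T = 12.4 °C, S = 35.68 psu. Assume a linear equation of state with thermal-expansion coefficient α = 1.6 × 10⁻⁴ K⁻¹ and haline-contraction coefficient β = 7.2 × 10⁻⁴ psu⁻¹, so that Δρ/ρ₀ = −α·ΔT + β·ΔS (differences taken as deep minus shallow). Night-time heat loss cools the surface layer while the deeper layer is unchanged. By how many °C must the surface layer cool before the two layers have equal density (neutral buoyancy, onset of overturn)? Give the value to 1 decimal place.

4.6 °C

Neutral buoyancy requires Δρ = 0, i.e. −α(T_deep − T_surf′) + β(S_deep − S_surf) = 0.
T_surf′ = T_deep − (β/α)·ΔS = 12.4 − (7.2 × 10⁻⁴/1.6 × 10⁻⁴)·(+0.24) = 11.320 °C.
Cooling required: 15.9 − (11.320) = 4.580 °C.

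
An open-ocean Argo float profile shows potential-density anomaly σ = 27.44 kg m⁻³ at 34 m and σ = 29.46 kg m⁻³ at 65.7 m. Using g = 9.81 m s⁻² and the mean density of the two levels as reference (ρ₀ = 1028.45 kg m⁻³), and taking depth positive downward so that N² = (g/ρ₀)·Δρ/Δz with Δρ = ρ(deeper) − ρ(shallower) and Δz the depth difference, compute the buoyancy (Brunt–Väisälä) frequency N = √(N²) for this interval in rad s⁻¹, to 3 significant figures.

Δρ = 1029.46 − 1027.44 = 2.02 kg m⁻³ over Δz = 65.7 − 34 = 31.7 m.
N² = (9.81/1028.45) × (2.02/31.7) = 6.0782 × 10⁻⁴ s⁻².
N = √(6.0782 × 10⁻⁴) = 0.024654 rad s⁻¹ ≈ 0.0247 rad s⁻¹.

0.0247 rad s⁻¹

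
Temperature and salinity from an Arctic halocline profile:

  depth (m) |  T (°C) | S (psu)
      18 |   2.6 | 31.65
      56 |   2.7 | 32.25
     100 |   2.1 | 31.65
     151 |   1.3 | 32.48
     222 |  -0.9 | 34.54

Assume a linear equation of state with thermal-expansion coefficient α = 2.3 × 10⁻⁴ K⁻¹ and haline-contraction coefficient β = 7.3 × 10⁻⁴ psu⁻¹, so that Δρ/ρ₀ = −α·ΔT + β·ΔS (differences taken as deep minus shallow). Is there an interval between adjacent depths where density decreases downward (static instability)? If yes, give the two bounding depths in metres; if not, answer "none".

56–100 m

Evaluate Δρ/ρ₀ = −αΔT + βΔS across each adjacent pair:
  18–56 m: −αΔT+βΔS = −(2.3 × 10⁻⁴)(+0.1)+(7.3 × 10⁻⁴)(+0.60) = 4.1 × 10⁻⁴ → stable
  56–100 m: −αΔT+βΔS = −(2.3 × 10⁻⁴)(-0.6)+(7.3 × 10⁻⁴)(-0.60) = -3.0 × 10⁻⁴ → UNSTABLE
  100–151 m: −αΔT+βΔS = −(2.3 × 10⁻⁴)(-0.8)+(7.3 × 10⁻⁴)(+0.83) = 7.9 × 10⁻⁴ → stable
  151–222 m: −αΔT+βΔS = −(2.3 × 10⁻⁴)(-2.2)+(7.3 × 10⁻⁴)(+2.06) = 2.0 × 10⁻³ → stable
The 56–100 m interval has Δρ < 0: lighter water underlies denser water.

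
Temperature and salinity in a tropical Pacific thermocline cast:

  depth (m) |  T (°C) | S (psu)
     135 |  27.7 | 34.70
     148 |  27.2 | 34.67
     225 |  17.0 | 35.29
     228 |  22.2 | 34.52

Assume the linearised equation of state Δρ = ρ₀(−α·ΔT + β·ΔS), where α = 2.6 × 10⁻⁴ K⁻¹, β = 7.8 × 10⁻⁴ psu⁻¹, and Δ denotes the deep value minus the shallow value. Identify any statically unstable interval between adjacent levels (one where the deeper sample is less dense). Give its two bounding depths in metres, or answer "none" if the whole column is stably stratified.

225–228 m

Evaluate Δρ/ρ₀ = −αΔT + βΔS across each adjacent pair:
  135–148 m: −αΔT+βΔS = −(2.6 × 10⁻⁴)(-0.5)+(7.8 × 10⁻⁴)(-0.03) = 1.1 × 10⁻⁴ → stable
  148–225 m: −αΔT+βΔS = −(2.6 × 10⁻⁴)(-10.2)+(7.8 × 10⁻⁴)(+0.62) = 3.1 × 10⁻³ → stable
  225–228 m: −αΔT+βΔS = −(2.6 × 10⁻⁴)(+5.2)+(7.8 × 10⁻⁴)(-0.77) = -2.0 × 10⁻³ → UNSTABLE
The 225–228 m interval has Δρ < 0: lighter water underlies denser water.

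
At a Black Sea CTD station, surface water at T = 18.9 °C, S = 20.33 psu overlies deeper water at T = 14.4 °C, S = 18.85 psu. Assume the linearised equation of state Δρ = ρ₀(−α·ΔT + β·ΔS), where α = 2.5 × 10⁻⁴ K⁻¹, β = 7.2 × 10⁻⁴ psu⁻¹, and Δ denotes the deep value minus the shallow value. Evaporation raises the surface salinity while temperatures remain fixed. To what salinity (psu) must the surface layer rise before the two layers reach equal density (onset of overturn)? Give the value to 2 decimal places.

20.41 psu

Neutral buoyancy requires −α(T_deep − T_surf) + β(S_deep − S_surf′) = 0.
S_surf′ = S_deep − (α/β)·ΔT = 18.85 − (2.5 × 10⁻⁴/7.2 × 10⁻⁴)·(-4.5) = 20.4125 psu.
Increase required: 20.4125 − 20.33 = 0.0825 psu.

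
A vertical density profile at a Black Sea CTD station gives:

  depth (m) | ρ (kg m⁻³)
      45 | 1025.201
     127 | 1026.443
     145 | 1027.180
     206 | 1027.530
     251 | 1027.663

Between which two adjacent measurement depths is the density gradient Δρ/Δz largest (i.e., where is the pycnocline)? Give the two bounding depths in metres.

127–145 m

Compute the density gradient over each adjacent pair:
  45–127 m: Δρ/Δz = 1.242/82 = 0.015 kg m⁻⁴
  127–145 m: Δρ/Δz = 0.737/18 = 0.041 kg m⁻⁴
  145–206 m: Δρ/Δz = 0.350/61 = 5.7 × 10⁻³ kg m⁻⁴
  206–251 m: Δρ/Δz = 0.133/45 = 3.0 × 10⁻³ kg m⁻⁴
The largest gradient is in the 127–145 m interval — the pycnocline.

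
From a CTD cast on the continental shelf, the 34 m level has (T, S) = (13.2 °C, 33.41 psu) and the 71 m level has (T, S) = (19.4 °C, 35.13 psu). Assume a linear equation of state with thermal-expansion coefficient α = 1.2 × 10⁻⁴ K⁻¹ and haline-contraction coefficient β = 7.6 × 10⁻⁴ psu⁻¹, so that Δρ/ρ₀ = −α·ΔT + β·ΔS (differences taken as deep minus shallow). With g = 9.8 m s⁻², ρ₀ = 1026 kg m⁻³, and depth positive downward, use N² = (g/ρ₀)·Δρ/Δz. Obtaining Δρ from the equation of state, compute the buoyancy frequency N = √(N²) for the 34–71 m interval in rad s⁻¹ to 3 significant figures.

0.0122 rad s⁻¹

ΔT = +6.2 K, ΔS = +1.72 psu (deep − shallow).
Δρ/ρ₀ = −αΔT + βΔS = -7.44 × 10⁻⁴ + 1.3072 × 10⁻³ = 5.632 × 10⁻⁴, so Δρ ≈ 0.5778 kg m⁻³.
N² = (g/ρ₀)·Δρ/Δz = g·(Δρ/ρ₀)/Δz = 9.8 × 5.632 × 10⁻⁴ / 37 = 1.4917 × 10⁻⁴ s⁻².
N = √(1.4917 × 10⁻⁴) = 0.012214 rad s⁻¹ ≈ 0.0122 rad s⁻¹.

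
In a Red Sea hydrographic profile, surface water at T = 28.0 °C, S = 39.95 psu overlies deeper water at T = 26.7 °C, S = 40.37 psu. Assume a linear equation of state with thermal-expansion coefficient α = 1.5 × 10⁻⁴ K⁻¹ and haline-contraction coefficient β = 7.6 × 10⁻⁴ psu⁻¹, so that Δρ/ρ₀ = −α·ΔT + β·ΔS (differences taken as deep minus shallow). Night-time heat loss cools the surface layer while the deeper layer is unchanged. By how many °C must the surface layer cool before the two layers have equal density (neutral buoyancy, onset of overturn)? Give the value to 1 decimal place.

Neutral buoyancy requires Δρ = 0, i.e. −α(T_deep − T_surf′) + β(S_deep − S_surf) = 0.
T_surf′ = T_deep − (β/α)·ΔS = 26.7 − (7.6 × 10⁻⁴/1.5 × 10⁻⁴)·(+0.42) = 24.572 °C.
Cooling required: 28.0 − (24.572) = 3.428 °C.

3.4 °C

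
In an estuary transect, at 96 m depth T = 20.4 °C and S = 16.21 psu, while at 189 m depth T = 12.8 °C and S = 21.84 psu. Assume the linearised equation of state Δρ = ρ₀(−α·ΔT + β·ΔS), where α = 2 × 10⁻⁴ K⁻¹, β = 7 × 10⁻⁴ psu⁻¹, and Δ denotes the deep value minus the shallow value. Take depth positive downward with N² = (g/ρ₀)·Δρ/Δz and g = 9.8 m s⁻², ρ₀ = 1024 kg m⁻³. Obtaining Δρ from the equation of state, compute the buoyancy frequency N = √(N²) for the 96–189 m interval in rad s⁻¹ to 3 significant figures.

0.0240 rad s⁻¹

ΔT = -7.6 K, ΔS = +5.63 psu (deep − shallow).
Δρ/ρ₀ = −αΔT + βΔS = 1.52 × 10⁻³ + 3.941 × 10⁻³ = 5.461 × 10⁻³, so Δρ ≈ 5.592 kg m⁻³.
N² = (g/ρ₀)·Δρ/Δz = g·(Δρ/ρ₀)/Δz = 9.8 × 5.461 × 10⁻³ / 93 = 5.7546 × 10⁻⁴ s⁻².
N = √(5.7546 × 10⁻⁴) = 0.023989 rad s⁻¹ ≈ 0.0240 rad s⁻¹.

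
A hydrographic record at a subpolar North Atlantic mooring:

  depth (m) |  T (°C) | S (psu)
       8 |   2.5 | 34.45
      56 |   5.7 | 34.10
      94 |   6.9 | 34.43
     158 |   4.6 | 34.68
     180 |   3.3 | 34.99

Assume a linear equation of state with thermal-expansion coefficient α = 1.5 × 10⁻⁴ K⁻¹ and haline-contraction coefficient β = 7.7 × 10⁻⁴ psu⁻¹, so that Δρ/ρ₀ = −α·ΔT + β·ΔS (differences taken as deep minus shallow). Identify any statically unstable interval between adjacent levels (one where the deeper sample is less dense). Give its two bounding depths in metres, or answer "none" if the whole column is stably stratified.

Evaluate Δρ/ρ₀ = −αΔT + βΔS across each adjacent pair:
  8–56 m: −αΔT+βΔS = −(1.5 × 10⁻⁴)(+3.2)+(7.7 × 10⁻⁴)(-0.35) = -7.5 × 10⁻⁴ → UNSTABLE
  56–94 m: −αΔT+βΔS = −(1.5 × 10⁻⁴)(+1.2)+(7.7 × 10⁻⁴)(+0.33) = 7.4 × 10⁻⁵ → stable
  94–158 m: −αΔT+βΔS = −(1.5 × 10⁻⁴)(-2.3)+(7.7 × 10⁻⁴)(+0.25) = 5.4 × 10⁻⁴ → stable
  158–180 m: −αΔT+βΔS = −(1.5 × 10⁻⁴)(-1.3)+(7.7 × 10⁻⁴)(+0.31) = 4.3 × 10⁻⁴ → stable
The 8–56 m interval has Δρ < 0: lighter water underlies denser water.

8–56 m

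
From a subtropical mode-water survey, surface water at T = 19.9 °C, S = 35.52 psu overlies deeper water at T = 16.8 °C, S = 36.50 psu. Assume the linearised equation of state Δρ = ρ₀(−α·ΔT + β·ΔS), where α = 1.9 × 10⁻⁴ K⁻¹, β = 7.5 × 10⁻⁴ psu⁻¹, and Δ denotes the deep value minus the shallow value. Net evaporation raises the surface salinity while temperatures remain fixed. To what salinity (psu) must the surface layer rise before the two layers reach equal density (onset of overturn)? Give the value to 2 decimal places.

Neutral buoyancy requires −α(T_deep − T_surf) + β(S_deep − S_surf′) = 0.
S_surf′ = S_deep − (α/β)·ΔT = 36.50 − (1.9 × 10⁻⁴/7.5 × 10⁻⁴)·(-3.1) = 37.2853 psu.
Increase required: 37.2853 − 35.52 = 1.7653 psu.

37.29 psu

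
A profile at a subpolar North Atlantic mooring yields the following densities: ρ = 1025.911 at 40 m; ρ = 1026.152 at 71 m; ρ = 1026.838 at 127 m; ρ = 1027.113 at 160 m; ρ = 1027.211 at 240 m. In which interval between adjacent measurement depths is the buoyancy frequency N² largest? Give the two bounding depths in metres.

71–127 m

Compute the density gradient over each adjacent pair:
  40–71 m: Δρ/Δz = 0.241/31 = 7.8 × 10⁻³ kg m⁻⁴
  71–127 m: Δρ/Δz = 0.686/56 = 0.012 kg m⁻⁴
  127–160 m: Δρ/Δz = 0.275/33 = 8.3 × 10⁻³ kg m⁻⁴
  160–240 m: Δρ/Δz = 0.098/80 = 1.2 × 10⁻³ kg m⁻⁴
The largest gradient is in the 71–127 m interval — the pycnocline.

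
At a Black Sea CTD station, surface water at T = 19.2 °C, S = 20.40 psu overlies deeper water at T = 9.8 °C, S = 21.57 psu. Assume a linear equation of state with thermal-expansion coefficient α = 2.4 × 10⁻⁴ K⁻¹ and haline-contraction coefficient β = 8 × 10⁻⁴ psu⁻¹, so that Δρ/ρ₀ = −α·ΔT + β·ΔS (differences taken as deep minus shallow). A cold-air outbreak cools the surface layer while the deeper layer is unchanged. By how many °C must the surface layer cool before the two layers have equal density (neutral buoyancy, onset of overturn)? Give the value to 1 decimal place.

13.3 °C

Neutral buoyancy requires Δρ = 0, i.e. −α(T_deep − T_surf′) + β(S_deep − S_surf) = 0.
T_surf′ = T_deep − (β/α)·ΔS = 9.8 − (8 × 10⁻⁴/2.4 × 10⁻⁴)·(+1.17) = 5.900 °C.
Cooling required: 19.2 − (5.900) = 13.300 °C.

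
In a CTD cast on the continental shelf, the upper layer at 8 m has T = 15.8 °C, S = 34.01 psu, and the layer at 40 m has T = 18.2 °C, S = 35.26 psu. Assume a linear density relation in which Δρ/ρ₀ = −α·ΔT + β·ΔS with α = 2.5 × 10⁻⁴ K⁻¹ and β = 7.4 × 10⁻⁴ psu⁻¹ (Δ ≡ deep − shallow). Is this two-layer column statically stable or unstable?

stable

ΔT = 18.2 − 15.8 = +2.4 K and ΔS = 35.26 − 34.01 = +1.25 psu (deep − shallow).
−αΔT = -6.00 × 10⁻⁴; βΔS = 9.25 × 10⁻⁴; sum Δρ/ρ₀ = 3.25 × 10⁻⁴.
Δρ/ρ₀ > 0, so Δρ > 0: deeper water is denser → statically stable.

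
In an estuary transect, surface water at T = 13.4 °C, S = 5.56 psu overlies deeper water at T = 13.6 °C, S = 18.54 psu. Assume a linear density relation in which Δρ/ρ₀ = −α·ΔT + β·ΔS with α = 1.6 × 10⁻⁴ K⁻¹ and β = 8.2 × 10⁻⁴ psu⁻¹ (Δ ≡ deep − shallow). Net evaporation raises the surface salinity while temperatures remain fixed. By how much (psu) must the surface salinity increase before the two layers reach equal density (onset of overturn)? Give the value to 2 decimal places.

Neutral buoyancy requires −α(T_deep − T_surf) + β(S_deep − S_surf′) = 0.
S_surf′ = S_deep − (α/β)·ΔT = 18.54 − (1.6 × 10⁻⁴/8.2 × 10⁻⁴)·(+0.2) = 18.5010 psu.
Increase required: 18.5010 − 5.56 = 12.9410 psu.

12.94 psu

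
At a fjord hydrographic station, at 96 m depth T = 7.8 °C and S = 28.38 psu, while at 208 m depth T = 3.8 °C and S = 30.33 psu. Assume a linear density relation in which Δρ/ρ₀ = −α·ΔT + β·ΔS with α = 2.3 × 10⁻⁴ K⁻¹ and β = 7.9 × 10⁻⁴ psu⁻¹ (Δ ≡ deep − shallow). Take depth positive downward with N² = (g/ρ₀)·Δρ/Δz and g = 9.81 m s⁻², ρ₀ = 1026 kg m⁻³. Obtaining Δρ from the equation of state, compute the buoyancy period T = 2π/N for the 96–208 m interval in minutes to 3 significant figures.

ΔT = -4.0 K, ΔS = +1.95 psu (deep − shallow).
Δρ/ρ₀ = −αΔT + βΔS = 9.20 × 10⁻⁴ + 1.5405 × 10⁻³ = 2.4605 × 10⁻³, so Δρ ≈ 2.524 kg m⁻³.
N² = (g/ρ₀)·Δρ/Δz = g·(Δρ/ρ₀)/Δz = 9.81 × 2.4605 × 10⁻³ / 112 = 2.1551 × 10⁻⁴ s⁻².
N = √(2.1551 × 10⁻⁴) = 0.014680 rad s⁻¹ → T = 2π/N = 428.01 s = 7.1335 min ≈ 7.13 min.

7.13 min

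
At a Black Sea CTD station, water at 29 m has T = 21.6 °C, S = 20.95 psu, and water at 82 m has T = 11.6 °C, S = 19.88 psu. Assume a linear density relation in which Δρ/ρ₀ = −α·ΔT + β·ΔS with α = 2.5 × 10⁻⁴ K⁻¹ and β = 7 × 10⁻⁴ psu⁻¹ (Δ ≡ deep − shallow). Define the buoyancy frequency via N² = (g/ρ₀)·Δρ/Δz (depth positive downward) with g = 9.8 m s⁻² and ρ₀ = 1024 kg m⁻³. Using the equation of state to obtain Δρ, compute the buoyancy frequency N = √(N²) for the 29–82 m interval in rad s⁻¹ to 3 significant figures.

ΔT = -10.0 K, ΔS = -1.07 psu (deep − shallow).
Δρ/ρ₀ = −αΔT + βΔS = 2.50 × 10⁻³ − 7.49 × 10⁻⁴ = 1.751 × 10⁻³, so Δρ ≈ 1.793 kg m⁻³.
N² = (g/ρ₀)·Δρ/Δz = g·(Δρ/ρ₀)/Δz = 9.8 × 1.751 × 10⁻³ / 53 = 3.2377 × 10⁻⁴ s⁻².
N = √(3.2377 × 10⁻⁴) = 0.017994 rad s⁻¹ ≈ 0.0180 rad s⁻¹.

0.0180 rad s⁻¹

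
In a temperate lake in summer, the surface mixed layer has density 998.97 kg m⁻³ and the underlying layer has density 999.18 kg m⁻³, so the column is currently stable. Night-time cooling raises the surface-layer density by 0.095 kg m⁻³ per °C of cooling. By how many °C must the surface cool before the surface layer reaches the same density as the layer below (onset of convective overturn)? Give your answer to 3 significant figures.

Density deficit of the surface layer: 999.18 − 998.97 = 0.21 kg m⁻³.
Required change = 0.21 / 0.095 = 2.21 °C.

2.21 °C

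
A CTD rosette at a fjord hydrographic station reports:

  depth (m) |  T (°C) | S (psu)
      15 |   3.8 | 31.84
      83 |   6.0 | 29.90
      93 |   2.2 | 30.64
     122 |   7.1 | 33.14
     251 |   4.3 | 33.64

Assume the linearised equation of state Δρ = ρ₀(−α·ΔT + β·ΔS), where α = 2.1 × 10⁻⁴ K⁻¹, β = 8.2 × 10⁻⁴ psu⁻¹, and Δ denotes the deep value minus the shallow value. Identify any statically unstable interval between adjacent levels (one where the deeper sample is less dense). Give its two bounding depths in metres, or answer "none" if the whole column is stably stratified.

Evaluate Δρ/ρ₀ = −αΔT + βΔS across each adjacent pair:
  15–83 m: −αΔT+βΔS = −(2.1 × 10⁻⁴)(+2.2)+(8.2 × 10⁻⁴)(-1.94) = -2.1 × 10⁻³ → UNSTABLE
  83–93 m: −αΔT+βΔS = −(2.1 × 10⁻⁴)(-3.8)+(8.2 × 10⁻⁴)(+0.74) = 1.4 × 10⁻³ → stable
  93–122 m: −αΔT+βΔS = −(2.1 × 10⁻⁴)(+4.9)+(8.2 × 10⁻⁴)(+2.50) = 1.0 × 10⁻³ → stable
  122–251 m: −αΔT+βΔS = −(2.1 × 10⁻⁴)(-2.8)+(8.2 × 10⁻⁴)(+0.50) = 1.0 × 10⁻³ → stable
The 15–83 m interval has Δρ < 0: lighter water underlies denser water.

15–83 m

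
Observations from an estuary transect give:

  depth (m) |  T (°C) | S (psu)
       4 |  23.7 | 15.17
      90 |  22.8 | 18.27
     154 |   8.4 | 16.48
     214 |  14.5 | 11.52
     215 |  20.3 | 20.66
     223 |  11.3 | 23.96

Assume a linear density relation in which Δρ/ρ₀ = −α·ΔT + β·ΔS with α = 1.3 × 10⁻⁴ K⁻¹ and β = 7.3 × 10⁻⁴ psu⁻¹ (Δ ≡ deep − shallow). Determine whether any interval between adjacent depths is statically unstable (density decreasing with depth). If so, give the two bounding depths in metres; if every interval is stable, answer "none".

Evaluate Δρ/ρ₀ = −αΔT + βΔS across each adjacent pair:
  4–90 m: −αΔT+βΔS = −(1.3 × 10⁻⁴)(-0.9)+(7.3 × 10⁻⁴)(+3.10) = 2.4 × 10⁻³ → stable
  90–154 m: −αΔT+βΔS = −(1.3 × 10⁻⁴)(-14.4)+(7.3 × 10⁻⁴)(-1.79) = 5.7 × 10⁻⁴ → stable
  154–214 m: −αΔT+βΔS = −(1.3 × 10⁻⁴)(+6.1)+(7.3 × 10⁻⁴)(-4.96) = -4.4 × 10⁻³ → UNSTABLE
  214–215 m: −αΔT+βΔS = −(1.3 × 10⁻⁴)(+5.8)+(7.3 × 10⁻⁴)(+9.14) = 5.9 × 10⁻³ → stable
  215–223 m: −αΔT+βΔS = −(1.3 × 10⁻⁴)(-9.0)+(7.3 × 10⁻⁴)(+3.30) = 3.6 × 10⁻³ → stable
The 154–214 m interval has Δρ < 0: lighter water underlies denser water.

154–214 m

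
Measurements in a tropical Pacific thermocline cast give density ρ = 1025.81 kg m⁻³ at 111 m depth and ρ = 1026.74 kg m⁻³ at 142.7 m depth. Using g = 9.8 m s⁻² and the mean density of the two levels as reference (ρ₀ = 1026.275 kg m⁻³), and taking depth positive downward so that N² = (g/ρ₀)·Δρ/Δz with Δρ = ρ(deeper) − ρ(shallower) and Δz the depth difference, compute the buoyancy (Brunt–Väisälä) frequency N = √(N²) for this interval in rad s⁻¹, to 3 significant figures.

Δρ = 1026.74 − 1025.81 = 0.93 kg m⁻³ over Δz = 142.7 − 111 = 31.7 m.
N² = (9.8/1026.275) × (0.93/31.7) = 2.8015 × 10⁻⁴ s⁻².
N = √(2.8015 × 10⁻⁴) = 0.016738 rad s⁻¹ ≈ 0.0167 rad s⁻¹.

0.0167 rad s⁻¹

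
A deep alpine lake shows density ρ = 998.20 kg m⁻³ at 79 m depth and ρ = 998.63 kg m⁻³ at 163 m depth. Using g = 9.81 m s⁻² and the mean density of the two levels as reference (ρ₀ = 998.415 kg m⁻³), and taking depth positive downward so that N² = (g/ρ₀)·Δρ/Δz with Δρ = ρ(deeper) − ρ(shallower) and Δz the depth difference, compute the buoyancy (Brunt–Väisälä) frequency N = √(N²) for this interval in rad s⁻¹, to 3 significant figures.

7.09 × 10⁻³ rad s⁻¹

Δρ = 998.63 − 998.20 = 0.43 kg m⁻³ over Δz = 163 − 79 = 84 m.
N² = (9.81/998.415) × (0.43/84) = 5.0298 × 10⁻⁵ s⁻².
N = √(5.0298 × 10⁻⁵) = 7.0921 × 10⁻³ rad s⁻¹ ≈ 7.09 × 10⁻³ rad s⁻¹.
N² > 0, so the interval is statically stable.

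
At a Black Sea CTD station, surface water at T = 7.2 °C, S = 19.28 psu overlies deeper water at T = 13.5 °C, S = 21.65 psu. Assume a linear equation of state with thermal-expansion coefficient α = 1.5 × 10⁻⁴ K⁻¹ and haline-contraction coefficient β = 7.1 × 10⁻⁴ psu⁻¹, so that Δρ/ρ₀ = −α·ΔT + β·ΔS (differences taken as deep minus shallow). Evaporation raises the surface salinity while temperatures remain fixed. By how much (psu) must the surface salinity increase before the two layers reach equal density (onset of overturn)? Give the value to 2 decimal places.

1.04 psu

Neutral buoyancy requires −α(T_deep − T_surf) + β(S_deep − S_surf′) = 0.
S_surf′ = S_deep − (α/β)·ΔT = 21.65 − (1.5 × 10⁻⁴/7.1 × 10⁻⁴)·(+6.3) = 20.3190 psu.
Increase required: 20.3190 − 19.28 = 1.0390 psu.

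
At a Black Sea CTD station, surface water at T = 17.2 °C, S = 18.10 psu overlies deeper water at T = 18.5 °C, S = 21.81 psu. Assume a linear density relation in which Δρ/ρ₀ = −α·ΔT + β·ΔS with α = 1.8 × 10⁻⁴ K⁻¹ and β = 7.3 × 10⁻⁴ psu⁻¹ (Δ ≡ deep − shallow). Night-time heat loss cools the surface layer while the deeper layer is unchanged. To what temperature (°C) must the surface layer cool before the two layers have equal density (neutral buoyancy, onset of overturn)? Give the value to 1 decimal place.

3.5 °C

Neutral buoyancy requires Δρ = 0, i.e. −α(T_deep − T_surf′) + β(S_deep − S_surf) = 0.
T_surf′ = T_deep − (β/α)·ΔS = 18.5 − (7.3 × 10⁻⁴/1.8 × 10⁻⁴)·(+3.71) = 3.454 °C.
Cooling required: 17.2 − (3.454) = 13.746 °C.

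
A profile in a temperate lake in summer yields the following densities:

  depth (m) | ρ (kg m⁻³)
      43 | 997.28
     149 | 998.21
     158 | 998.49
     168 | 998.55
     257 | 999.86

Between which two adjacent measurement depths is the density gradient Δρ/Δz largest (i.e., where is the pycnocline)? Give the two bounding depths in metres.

149–158 m

Compute the density gradient over each adjacent pair:
  43–149 m: Δρ/Δz = 0.93/106 = 8.8 × 10⁻³ kg m⁻⁴
  149–158 m: Δρ/Δz = 0.28/9 = 0.031 kg m⁻⁴
  158–168 m: Δρ/Δz = 0.06/10 = 6.0 × 10⁻³ kg m⁻⁴
  168–257 m: Δρ/Δz = 1.31/89 = 0.015 kg m⁻⁴
The largest gradient is in the 149–158 m interval — the pycnocline.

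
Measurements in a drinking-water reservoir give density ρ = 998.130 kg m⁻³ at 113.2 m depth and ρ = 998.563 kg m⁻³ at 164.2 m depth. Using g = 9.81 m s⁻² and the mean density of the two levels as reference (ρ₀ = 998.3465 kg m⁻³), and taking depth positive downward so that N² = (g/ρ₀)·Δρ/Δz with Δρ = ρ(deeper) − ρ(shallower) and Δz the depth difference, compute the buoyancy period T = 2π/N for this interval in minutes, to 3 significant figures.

11.5 min

Δρ = 998.563 − 998.130 = 0.433 kg m⁻³ over Δz = 164.2 − 113.2 = 51 m.
N² = (9.81/998.3465) × (0.433/51) = 8.3427 × 10⁻⁵ s⁻².
N = √(8.3427 × 10⁻⁵) = 9.1338 × 10⁻³ rad s⁻¹, so T = 2π/N = 687.90 s = 11.465 min ≈ 11.5 min.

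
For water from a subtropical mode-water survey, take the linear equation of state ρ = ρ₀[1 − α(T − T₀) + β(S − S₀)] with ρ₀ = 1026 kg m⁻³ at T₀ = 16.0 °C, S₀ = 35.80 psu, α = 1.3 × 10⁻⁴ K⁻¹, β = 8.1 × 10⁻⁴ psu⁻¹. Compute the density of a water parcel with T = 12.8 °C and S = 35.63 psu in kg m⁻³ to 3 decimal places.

1026.286 kg m⁻³

T − T₀ = -3.2 K, S − S₀ = -0.17 psu.
Bracket = 1 − α·(-3.2) + β·(-0.17) = 1 + (2.783 × 10⁻⁴) = 1.0002783.
ρ = 1026 × 1.0002783 = 1026.286 kg m⁻³.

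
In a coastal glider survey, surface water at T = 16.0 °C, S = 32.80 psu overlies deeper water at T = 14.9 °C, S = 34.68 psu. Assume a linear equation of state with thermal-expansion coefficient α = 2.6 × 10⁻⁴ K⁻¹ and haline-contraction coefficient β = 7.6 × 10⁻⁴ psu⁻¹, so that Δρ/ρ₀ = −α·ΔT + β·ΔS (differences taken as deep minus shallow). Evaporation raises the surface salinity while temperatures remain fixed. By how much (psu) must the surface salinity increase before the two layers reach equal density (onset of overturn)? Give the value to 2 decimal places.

Neutral buoyancy requires −α(T_deep − T_surf) + β(S_deep − S_surf′) = 0.
S_surf′ = S_deep − (α/β)·ΔT = 34.68 − (2.6 × 10⁻⁴/7.6 × 10⁻⁴)·(-1.1) = 35.0563 psu.
Increase required: 35.0563 − 32.80 = 2.2563 psu.

2.26 psu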